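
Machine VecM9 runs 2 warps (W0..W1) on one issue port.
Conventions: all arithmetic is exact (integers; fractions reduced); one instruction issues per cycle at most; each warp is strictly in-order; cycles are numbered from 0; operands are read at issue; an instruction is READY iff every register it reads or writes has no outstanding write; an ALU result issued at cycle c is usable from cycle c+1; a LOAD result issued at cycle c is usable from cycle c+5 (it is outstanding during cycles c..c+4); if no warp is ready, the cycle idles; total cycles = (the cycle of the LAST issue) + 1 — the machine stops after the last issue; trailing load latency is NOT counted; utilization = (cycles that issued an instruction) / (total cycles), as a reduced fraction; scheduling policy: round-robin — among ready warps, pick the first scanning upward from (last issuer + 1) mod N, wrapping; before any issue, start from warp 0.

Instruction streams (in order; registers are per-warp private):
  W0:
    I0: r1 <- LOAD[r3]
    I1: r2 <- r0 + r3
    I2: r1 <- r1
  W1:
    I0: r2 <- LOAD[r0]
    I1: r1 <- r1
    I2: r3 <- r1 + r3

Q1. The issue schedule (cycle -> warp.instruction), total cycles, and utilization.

cycle 0: W0.I0
cycle 1: W1.I0
cycle 2: W0.I1
cycle 3: W1.I1
cycle 4: W1.I2
cycle 5: W0.I2

Answer: 6 cycles, utilization 1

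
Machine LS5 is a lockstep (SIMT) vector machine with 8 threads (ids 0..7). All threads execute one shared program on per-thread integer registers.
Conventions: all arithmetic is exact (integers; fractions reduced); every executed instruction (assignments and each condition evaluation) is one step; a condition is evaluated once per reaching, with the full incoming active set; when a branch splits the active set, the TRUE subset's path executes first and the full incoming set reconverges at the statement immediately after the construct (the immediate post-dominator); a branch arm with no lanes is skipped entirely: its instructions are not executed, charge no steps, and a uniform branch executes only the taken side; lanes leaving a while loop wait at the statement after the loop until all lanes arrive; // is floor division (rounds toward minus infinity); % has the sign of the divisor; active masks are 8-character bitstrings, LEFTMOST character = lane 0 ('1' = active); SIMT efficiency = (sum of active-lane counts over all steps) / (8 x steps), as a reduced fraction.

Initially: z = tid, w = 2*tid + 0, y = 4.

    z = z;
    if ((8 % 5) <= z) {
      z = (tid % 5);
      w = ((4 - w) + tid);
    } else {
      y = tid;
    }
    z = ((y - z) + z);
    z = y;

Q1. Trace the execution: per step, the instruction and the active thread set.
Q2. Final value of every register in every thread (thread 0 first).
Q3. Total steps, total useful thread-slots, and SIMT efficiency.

step 0: z <- z                       11111111
step 1: eval ((8 % 5) <= z)          11111111
step 2: z <- (tid % 5)               00011111
step 3: w <- ((4 - w) + tid)         00011111
step 4: y <- tid                     11100000
step 5: z <- ((y - z) + z)           11111111
step 6: z <- y                       11111111

Answer: 7 steps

z: 0,1,2,4,4,4,4,4
w: 0,2,4,1,0,-1,-2,-3
y: 0,1,2,4,4,4,4,4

steps = 7; useful = 45; efficiency = 45/56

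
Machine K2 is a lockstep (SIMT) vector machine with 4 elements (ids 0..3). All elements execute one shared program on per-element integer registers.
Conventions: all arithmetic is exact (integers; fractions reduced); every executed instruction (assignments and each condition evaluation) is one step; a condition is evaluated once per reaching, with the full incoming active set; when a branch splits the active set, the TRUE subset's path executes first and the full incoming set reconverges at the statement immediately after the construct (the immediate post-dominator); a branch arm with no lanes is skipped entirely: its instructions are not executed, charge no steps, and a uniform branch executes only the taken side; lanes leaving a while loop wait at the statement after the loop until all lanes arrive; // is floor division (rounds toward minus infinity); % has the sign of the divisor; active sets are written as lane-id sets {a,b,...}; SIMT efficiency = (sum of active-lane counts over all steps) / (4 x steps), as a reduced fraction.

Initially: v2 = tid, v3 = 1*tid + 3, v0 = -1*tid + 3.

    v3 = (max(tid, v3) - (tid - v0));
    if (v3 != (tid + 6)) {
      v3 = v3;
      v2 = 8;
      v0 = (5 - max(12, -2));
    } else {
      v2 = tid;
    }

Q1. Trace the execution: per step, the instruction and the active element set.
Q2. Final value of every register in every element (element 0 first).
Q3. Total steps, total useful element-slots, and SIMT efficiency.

step 0: v3 <- (max(tid, v3) - (tid - v0)) {0,1,2,3}
step 1: eval (v3 != (tid + 6))       {0,1,2,3}
step 2: v3 <- v3                     {1,2,3}
step 3: v2 <- 8                      {1,2,3}
step 4: v0 <- (5 - max(12, -2))      {1,2,3}
step 5: v2 <- tid                    {0}

Answer: 6 steps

v2: 0,8,8,8
v3: 6,5,4,3
v0: 3,-7,-7,-7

steps = 6; useful = 18; efficiency = 18/24 = 3/4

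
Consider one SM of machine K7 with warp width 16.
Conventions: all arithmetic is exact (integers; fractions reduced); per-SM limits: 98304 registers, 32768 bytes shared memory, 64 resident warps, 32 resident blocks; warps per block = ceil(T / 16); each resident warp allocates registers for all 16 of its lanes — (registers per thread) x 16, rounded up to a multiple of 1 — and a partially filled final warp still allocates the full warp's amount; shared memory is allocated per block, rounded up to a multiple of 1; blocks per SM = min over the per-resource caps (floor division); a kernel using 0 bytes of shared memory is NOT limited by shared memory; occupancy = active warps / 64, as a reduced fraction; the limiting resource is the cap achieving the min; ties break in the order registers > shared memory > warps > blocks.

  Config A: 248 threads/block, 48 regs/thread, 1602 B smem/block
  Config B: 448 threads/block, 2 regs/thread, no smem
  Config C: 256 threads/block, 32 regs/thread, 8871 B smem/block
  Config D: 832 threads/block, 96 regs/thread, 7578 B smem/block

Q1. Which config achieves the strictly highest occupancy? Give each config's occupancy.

occupancies: A 1, B 7/8, C 3/4, D 13/16

Answer: A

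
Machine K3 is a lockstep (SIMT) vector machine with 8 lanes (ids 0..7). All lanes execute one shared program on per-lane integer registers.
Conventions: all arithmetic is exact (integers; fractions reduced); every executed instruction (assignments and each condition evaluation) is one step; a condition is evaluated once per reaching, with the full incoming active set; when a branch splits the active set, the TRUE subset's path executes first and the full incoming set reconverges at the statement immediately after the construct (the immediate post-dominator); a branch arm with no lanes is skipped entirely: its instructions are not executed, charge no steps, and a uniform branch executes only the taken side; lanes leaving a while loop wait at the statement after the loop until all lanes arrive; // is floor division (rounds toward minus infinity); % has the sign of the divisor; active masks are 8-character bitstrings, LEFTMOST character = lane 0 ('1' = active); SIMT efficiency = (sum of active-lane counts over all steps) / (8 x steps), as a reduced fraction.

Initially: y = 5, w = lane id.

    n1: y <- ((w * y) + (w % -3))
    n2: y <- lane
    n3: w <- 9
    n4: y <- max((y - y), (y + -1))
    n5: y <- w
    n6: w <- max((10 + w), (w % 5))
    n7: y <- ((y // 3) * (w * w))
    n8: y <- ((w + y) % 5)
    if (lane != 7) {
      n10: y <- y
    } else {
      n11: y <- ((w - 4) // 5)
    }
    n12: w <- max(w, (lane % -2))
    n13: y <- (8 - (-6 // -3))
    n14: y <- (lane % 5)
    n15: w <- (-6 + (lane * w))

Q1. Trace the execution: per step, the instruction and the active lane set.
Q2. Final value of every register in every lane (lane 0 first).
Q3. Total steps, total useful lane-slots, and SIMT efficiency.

step 0: y <- ((w * y) + (w % -3))    11111111
step 1: y <- lane                    11111111
step 2: w <- 9                       11111111
step 3: y <- max((y - y), (y + -1))  11111111
step 4: y <- w                       11111111
step 5: w <- max((10 + w), (w % 5))  11111111
step 6: y <- ((y // 3) * (w * w))    11111111
step 7: y <- ((w + y) % 5)           11111111
step 8: eval (lane != 7)             11111111
step 9: y <- y                       11111110
step 10: y <- ((w - 4) // 5)          00000001
step 11: w <- max(w, (lane % -2))     11111111
step 12: y <- (8 - (-6 // -3))        11111111
step 13: y <- (lane % 5)              11111111
step 14: w <- (-6 + (lane * w))       11111111

Answer: 15 steps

y: 0,1,2,3,4,0,1,2
w: -6,13,32,51,70,89,108,127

steps = 15; useful = 112; efficiency = 112/120 = 14/15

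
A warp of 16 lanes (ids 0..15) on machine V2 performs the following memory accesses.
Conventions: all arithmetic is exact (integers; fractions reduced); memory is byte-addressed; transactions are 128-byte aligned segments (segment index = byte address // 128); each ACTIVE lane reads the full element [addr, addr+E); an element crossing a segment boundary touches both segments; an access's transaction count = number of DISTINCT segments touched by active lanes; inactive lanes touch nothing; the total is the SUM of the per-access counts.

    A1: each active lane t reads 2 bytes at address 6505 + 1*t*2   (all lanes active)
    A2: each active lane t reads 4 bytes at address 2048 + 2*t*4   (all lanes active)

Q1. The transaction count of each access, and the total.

A1: 2 transactions
A2: 1 transaction

Answer: 2,1; total 3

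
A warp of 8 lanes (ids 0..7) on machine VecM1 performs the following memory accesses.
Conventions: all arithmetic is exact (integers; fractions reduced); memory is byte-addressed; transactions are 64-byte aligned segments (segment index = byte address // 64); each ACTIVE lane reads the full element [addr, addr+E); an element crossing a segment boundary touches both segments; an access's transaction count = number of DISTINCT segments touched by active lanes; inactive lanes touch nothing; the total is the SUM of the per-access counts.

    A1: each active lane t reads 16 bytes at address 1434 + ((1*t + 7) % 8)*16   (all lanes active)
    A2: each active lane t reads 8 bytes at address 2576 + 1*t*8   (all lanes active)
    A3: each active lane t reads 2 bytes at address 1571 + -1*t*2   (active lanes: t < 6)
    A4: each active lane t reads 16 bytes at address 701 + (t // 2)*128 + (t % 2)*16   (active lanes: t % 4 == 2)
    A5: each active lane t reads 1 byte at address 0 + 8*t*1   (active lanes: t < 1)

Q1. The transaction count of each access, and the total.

A1: 3 transactions
A2: 2 transactions
A3: 1 transaction
A4: 4 transactions
A5: 1 transaction

Answer: 3,2,1,4,1; total 11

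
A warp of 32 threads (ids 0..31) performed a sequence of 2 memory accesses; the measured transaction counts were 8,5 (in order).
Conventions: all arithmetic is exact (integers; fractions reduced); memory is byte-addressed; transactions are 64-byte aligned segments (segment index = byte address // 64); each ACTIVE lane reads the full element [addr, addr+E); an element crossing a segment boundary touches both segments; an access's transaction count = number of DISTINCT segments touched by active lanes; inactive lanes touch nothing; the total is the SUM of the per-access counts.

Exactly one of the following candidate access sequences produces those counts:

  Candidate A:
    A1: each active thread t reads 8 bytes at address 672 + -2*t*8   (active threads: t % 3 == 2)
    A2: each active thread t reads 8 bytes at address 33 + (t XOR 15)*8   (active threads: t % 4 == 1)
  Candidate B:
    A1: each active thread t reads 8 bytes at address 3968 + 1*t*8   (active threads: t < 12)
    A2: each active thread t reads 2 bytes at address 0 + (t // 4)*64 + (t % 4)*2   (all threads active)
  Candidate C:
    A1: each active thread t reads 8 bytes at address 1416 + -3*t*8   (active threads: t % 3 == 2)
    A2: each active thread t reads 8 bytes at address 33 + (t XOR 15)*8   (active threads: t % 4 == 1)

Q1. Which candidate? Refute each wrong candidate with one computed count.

B: A1 gives 2 transactions, not 8
C: A1 gives 10 transactions, not 8
A: all counts match (8,5)

Answer: A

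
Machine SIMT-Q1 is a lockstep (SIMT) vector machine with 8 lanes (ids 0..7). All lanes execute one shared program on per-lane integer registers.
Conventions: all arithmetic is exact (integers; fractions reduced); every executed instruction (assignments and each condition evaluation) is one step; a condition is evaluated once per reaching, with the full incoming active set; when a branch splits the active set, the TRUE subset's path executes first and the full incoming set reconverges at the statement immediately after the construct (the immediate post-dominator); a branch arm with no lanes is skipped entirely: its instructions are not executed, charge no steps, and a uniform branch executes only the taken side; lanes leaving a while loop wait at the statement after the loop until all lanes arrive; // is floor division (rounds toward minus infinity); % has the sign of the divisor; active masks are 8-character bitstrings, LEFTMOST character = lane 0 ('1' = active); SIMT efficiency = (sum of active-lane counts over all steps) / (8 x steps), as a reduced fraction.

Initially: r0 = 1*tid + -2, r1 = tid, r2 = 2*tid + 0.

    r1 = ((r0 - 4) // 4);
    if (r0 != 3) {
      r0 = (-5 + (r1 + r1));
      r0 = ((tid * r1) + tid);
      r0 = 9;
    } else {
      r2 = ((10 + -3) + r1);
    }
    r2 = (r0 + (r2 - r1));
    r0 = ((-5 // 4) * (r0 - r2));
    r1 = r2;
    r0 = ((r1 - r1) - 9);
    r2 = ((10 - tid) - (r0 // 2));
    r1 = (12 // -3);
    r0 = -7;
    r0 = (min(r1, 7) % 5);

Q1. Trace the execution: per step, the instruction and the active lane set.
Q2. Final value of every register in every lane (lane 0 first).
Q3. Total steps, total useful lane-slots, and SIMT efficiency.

step 0: r1 <- ((r0 - 4) // 4)        11111111
step 1: eval (r0 != 3)               11111111
step 2: r0 <- (-5 + (r1 + r1))       11111011
step 3: r0 <- ((tid * r1) + tid)     11111011
step 4: r0 <- 9                      11111011
step 5: r2 <- ((10 + -3) + r1)       00000100
step 6: r2 <- (r0 + (r2 - r1))       11111111
step 7: r0 <- ((-5 // 4) * (r0 - r2)) 11111111
step 8: r1 <- r2                     11111111
step 9: r0 <- ((r1 - r1) - 9)        11111111
step 10: r2 <- ((10 - tid) - (r0 // 2)) 11111111
step 11: r1 <- (12 // -3)             11111111
step 12: r0 <- -7                     11111111
step 13: r0 <- (min(r1, 7) % 5)       11111111

Answer: 14 steps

r0: 1,1,1,1,1,1,1,1
r1: -4,-4,-4,-4,-4,-4,-4,-4
r2: 15,14,13,12,11,10,9,8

steps = 14; useful = 102; efficiency = 102/112 = 51/56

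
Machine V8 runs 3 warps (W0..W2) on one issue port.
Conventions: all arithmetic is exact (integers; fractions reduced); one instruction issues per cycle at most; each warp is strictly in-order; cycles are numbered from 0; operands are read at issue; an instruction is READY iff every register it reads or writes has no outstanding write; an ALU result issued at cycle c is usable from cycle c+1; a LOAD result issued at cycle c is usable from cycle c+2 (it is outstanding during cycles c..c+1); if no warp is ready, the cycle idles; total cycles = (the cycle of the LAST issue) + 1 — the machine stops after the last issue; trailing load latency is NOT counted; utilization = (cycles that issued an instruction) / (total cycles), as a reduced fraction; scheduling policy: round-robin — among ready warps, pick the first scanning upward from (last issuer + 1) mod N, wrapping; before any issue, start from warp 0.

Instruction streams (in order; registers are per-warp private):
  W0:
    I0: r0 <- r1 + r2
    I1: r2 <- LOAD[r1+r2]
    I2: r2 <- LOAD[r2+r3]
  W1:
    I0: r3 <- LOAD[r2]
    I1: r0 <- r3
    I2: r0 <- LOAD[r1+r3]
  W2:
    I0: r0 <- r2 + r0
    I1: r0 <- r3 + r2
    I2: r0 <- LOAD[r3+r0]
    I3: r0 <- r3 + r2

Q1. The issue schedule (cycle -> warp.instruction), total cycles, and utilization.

cycle 0: W0.I0
cycle 1: W1.I0
cycle 2: W2.I0
cycle 3: W0.I1
cycle 4: W1.I1
cycle 5: W2.I1
cycle 6: W0.I2
cycle 7: W1.I2
cycle 8: W2.I2
cycle 9: idle
cycle 10: W2.I3

Answer: 11 cycles, utilization 10/11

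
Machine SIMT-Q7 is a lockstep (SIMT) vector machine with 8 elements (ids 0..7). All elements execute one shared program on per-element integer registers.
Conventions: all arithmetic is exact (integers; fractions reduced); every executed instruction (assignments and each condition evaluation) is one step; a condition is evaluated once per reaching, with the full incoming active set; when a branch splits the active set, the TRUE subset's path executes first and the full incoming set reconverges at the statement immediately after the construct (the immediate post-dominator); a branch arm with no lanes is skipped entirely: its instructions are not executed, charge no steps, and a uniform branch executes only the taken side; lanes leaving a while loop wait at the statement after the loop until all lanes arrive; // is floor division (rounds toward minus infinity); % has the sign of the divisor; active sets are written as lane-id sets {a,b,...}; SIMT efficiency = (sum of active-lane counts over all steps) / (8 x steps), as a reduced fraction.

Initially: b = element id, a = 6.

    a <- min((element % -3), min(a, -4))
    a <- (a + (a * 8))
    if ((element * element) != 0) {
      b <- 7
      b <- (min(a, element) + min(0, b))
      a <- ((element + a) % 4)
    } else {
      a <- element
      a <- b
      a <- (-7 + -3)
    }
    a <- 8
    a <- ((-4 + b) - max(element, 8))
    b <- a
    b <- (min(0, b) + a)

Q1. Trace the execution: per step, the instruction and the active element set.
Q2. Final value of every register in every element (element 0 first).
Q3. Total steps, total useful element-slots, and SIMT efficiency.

step 0: a <- min((element % -3), min(a, -4)) {0,1,2,3,4,5,6,7}
step 1: a <- (a + (a * 8))           {0,1,2,3,4,5,6,7}
step 2: eval ((element * element) != 0) {0,1,2,3,4,5,6,7}
step 3: b <- 7                       {1,2,3,4,5,6,7}
step 4: b <- (min(a, element) + min(0, b)) {1,2,3,4,5,6,7}
step 5: a <- ((element + a) % 4)     {1,2,3,4,5,6,7}
step 6: a <- element                 {0}
step 7: a <- b                       {0}
step 8: a <- (-7 + -3)               {0}
step 9: a <- 8                       {0,1,2,3,4,5,6,7}
step 10: a <- ((-4 + b) - max(element, 8)) {0,1,2,3,4,5,6,7}
step 11: b <- a                       {0,1,2,3,4,5,6,7}
step 12: b <- (min(0, b) + a)         {0,1,2,3,4,5,6,7}

Answer: 13 steps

b: -24,-96,-96,-96,-96,-96,-96,-96
a: -12,-48,-48,-48,-48,-48,-48,-48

steps = 13; useful = 80; efficiency = 80/104 = 10/13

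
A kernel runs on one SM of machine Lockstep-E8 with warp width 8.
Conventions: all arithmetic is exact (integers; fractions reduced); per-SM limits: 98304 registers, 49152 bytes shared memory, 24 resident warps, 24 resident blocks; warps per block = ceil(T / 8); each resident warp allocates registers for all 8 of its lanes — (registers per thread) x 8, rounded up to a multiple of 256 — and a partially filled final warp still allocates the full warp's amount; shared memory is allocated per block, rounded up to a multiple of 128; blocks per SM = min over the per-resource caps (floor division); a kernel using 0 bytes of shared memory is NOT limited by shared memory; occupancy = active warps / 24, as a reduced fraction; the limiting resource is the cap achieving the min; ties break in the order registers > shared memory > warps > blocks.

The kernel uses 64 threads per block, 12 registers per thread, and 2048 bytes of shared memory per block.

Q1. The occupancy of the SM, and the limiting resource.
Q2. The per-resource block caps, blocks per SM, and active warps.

Answer: occupancy 1, limited by warps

registers: 48 blocks
shared memory: 24 blocks
warps: 3 blocks
blocks: 24 blocks

Answer: 3 blocks, 24 active warps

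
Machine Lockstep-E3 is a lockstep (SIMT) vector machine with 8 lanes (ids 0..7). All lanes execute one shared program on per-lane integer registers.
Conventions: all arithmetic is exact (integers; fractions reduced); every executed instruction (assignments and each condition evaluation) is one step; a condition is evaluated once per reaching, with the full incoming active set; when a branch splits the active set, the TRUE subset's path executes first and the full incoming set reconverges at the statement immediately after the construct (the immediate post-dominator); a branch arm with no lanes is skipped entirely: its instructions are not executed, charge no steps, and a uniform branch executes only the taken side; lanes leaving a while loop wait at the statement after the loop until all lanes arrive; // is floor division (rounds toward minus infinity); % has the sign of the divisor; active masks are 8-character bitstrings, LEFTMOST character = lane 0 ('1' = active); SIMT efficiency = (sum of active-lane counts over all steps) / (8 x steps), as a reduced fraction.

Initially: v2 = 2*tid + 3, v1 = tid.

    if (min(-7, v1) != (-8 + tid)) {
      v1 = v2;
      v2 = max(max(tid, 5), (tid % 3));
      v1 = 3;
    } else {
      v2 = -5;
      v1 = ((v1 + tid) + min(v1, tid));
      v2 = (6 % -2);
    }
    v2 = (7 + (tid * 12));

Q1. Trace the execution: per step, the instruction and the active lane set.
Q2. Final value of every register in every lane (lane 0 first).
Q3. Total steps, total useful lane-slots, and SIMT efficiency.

step 0: eval (min(-7, v1) != (-8 + tid)) 11111111
step 1: v1 <- v2                     10111111
step 2: v2 <- max(max(tid, 5), (tid % 3)) 10111111
step 3: v1 <- 3                      10111111
step 4: v2 <- -5                     01000000
step 5: v1 <- ((v1 + tid) + min(v1, tid)) 01000000
step 6: v2 <- (6 % -2)               01000000
step 7: v2 <- (7 + (tid * 12))       11111111

Answer: 8 steps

v2: 7,19,31,43,55,67,79,91
v1: 3,3,3,3,3,3,3,3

steps = 8; useful = 40; efficiency = 40/64 = 5/8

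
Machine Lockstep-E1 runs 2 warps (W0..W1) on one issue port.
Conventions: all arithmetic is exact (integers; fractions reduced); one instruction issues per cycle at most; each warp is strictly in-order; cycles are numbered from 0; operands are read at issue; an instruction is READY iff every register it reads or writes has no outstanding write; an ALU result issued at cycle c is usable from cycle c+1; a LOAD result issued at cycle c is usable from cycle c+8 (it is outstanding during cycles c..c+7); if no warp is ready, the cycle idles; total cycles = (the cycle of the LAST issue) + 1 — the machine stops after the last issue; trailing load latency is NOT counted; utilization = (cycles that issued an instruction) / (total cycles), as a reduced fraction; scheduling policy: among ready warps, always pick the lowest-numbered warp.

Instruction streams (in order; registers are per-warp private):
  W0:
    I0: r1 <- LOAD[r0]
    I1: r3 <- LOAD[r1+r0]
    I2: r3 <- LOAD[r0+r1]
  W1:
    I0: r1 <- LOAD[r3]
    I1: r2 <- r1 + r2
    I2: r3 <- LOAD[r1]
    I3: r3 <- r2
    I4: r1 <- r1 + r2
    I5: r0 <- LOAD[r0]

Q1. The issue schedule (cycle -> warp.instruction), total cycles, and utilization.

cycle 0: W0.I0
cycle 1: W1.I0
cycle 2: idle
cycle 3: idle
cycle 4: idle
cycle 5: idle
cycle 6: idle
cycle 7: idle
cycle 8: W0.I1
cycle 9: W1.I1
cycle 10: W1.I2
cycle 11: idle
cycle 12: idle
cycle 13: idle
cycle 14: idle
cycle 15: idle
cycle 16: W0.I2
cycle 17: idle
cycle 18: W1.I3
cycle 19: W1.I4
cycle 20: W1.I5

Answer: 21 cycles, utilization 3/7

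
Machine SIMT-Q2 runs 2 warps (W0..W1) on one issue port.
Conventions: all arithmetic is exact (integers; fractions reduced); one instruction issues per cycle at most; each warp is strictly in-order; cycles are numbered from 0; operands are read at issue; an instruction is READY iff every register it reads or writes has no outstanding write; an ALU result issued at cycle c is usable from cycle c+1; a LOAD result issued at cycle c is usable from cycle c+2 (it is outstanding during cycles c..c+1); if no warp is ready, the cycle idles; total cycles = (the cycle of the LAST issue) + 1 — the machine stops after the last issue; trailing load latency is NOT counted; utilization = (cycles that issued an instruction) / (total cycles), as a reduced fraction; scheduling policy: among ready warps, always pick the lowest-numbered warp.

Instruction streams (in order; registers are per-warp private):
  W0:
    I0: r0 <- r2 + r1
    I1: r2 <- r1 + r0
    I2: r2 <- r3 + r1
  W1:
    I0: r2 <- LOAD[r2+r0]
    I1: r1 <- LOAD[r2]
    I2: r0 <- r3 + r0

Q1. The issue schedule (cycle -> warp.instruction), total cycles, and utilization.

cycle 0: W0.I0
cycle 1: W0.I1
cycle 2: W0.I2
cycle 3: W1.I0
cycle 4: idle
cycle 5: W1.I1
cycle 6: W1.I2

Answer: 7 cycles, utilization 6/7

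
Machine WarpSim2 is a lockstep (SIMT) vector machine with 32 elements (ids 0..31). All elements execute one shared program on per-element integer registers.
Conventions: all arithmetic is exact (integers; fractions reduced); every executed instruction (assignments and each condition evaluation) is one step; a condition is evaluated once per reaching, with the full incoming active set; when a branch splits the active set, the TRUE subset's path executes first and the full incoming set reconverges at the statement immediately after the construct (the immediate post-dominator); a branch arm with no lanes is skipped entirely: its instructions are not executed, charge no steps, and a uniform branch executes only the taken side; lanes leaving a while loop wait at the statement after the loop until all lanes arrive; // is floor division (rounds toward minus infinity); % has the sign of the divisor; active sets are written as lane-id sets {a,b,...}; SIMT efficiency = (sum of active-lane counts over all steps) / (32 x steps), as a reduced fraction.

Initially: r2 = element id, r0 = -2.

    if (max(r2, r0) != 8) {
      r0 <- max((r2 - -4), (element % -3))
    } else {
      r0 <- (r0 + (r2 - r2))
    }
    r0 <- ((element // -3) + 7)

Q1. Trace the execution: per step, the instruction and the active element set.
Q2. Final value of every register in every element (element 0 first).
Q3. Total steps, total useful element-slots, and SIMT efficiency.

step 0: eval (max(r2, r0) != 8)      {0,1,2,3,4,5,6,7,8,9,10,11,12,13,14,15,16,17,18,19,20,21,22,23,24,25,26,27,28,29,30,31}
step 1: r0 <- max((r2 - -4), (element % -3)) {0,1,2,3,4,5,6,7,9,10,11,12,13,14,15,16,17,18,19,20,21,22,23,24,25,26,27,28,29,30,31}
step 2: r0 <- (r0 + (r2 - r2))       {8}
step 3: r0 <- ((element // -3) + 7)  {0,1,2,3,4,5,6,7,8,9,10,11,12,13,14,15,16,17,18,19,20,21,22,23,24,25,26,27,28,29,30,31}

Answer: 4 steps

r2: 0,1,2,3,4,5,6,7,8,9,10,11,12,13,14,15,16,17,18,19,20,21,22,23,24,25,26,27,28,29,30,31
r0: 7,6,6,6,5,5,5,4,4,4,3,3,3,2,2,2,1,1,1,0,0,0,-1,-1,-1,-2,-2,-2,-3,-3,-3,-4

steps = 4; useful = 96; efficiency = 96/128 = 3/4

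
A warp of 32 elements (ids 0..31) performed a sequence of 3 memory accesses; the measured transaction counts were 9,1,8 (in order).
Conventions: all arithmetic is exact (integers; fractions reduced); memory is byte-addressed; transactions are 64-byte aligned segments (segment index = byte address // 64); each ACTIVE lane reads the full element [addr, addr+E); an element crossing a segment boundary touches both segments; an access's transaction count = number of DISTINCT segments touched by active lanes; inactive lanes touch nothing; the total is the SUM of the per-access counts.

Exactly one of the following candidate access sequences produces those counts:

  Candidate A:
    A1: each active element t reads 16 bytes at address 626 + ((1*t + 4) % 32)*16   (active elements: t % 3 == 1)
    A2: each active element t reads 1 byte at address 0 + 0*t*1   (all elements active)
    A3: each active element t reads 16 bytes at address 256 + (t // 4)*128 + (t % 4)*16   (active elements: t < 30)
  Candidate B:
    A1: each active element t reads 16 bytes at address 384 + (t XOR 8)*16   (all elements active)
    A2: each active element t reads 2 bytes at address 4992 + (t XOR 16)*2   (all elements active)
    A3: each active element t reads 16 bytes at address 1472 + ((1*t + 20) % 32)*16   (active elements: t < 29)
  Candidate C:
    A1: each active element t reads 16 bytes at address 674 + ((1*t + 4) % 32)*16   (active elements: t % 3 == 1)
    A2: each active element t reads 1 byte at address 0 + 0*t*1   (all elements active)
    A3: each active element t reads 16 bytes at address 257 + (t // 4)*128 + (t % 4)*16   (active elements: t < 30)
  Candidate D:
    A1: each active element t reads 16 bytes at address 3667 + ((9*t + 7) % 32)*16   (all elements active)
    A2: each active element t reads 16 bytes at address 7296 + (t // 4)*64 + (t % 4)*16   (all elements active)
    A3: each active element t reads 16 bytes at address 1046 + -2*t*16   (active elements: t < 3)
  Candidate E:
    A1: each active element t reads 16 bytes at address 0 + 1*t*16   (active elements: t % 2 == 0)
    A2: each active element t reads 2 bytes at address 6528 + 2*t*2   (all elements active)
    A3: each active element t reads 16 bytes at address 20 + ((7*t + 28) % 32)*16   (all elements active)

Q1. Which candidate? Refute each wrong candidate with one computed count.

B: A1 gives 8 transactions, not 9
C: A3 gives 15 transactions, not 8
D: A2 gives 8 transactions, not 1
E: A1 gives 8 transactions, not 9
A: all counts match (9,1,8)

Answer: A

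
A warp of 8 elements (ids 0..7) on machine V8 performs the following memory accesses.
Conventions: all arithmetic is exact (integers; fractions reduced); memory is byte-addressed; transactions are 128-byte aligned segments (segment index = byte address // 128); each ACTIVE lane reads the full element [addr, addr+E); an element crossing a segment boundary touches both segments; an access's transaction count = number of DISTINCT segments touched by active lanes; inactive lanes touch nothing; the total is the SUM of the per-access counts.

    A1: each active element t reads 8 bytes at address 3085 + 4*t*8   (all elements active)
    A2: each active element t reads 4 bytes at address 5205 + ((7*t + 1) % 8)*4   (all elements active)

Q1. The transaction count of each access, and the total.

A1: 2 transactions
A2: 1 transaction

Answer: 2,1; total 3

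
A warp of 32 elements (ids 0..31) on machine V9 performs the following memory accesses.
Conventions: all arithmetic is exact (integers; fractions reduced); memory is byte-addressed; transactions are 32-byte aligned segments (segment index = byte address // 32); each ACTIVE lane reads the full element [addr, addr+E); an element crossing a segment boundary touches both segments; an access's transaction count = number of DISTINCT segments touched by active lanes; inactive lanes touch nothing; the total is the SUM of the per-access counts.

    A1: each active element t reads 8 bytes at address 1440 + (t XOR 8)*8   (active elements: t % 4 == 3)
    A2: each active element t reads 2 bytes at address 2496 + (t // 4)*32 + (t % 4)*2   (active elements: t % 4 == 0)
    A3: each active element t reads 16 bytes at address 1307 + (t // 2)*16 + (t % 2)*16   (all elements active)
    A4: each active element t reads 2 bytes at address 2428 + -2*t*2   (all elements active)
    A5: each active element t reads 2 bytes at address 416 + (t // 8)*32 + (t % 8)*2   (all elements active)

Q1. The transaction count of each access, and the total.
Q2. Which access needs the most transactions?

A1: 8 transactions
A2: 8 transactions
A3: 10 transactions
A4: 4 transactions
A5: 4 transactions

Answer: 8,8,10,4,4; total 34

Answer: A3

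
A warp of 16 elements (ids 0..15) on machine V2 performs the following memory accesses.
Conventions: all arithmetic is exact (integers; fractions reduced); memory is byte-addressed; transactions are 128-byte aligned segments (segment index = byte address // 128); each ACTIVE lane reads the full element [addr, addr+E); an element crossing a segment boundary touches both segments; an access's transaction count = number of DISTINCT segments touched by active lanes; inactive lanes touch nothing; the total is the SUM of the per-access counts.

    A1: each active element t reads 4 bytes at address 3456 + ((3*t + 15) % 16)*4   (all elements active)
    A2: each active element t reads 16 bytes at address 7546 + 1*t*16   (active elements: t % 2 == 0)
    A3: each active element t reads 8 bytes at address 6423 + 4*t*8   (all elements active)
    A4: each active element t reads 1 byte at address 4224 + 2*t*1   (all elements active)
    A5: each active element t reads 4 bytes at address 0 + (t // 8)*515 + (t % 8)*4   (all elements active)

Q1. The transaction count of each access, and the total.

A1: 1 transaction
A2: 3 transactions
A3: 4 transactions
A4: 1 transaction
A5: 2 transactions

Answer: 1,3,4,1,2; total 11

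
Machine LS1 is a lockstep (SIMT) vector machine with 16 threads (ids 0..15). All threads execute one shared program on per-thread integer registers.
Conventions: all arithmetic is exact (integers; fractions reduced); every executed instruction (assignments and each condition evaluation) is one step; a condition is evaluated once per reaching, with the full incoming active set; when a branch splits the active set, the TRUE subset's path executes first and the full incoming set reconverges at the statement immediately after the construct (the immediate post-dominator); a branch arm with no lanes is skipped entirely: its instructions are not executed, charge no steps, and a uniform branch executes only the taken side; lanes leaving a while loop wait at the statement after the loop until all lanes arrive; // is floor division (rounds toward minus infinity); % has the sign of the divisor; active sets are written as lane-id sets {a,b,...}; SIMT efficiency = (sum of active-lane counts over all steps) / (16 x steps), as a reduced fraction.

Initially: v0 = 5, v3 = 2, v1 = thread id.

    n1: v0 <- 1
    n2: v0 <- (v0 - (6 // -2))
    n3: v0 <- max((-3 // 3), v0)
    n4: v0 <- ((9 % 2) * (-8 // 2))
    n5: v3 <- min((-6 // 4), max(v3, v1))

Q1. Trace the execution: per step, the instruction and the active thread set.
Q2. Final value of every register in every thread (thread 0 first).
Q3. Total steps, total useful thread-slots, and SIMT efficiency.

step 0: v0 <- 1                      {0,1,2,3,4,5,6,7,8,9,10,11,12,13,14,15}
step 1: v0 <- (v0 - (6 // -2))       {0,1,2,3,4,5,6,7,8,9,10,11,12,13,14,15}
step 2: v0 <- max((-3 // 3), v0)     {0,1,2,3,4,5,6,7,8,9,10,11,12,13,14,15}
step 3: v0 <- ((9 % 2) * (-8 // 2))  {0,1,2,3,4,5,6,7,8,9,10,11,12,13,14,15}
step 4: v3 <- min((-6 // 4), max(v3, v1)) {0,1,2,3,4,5,6,7,8,9,10,11,12,13,14,15}

Answer: 5 steps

v0: -4,-4,-4,-4,-4,-4,-4,-4,-4,-4,-4,-4,-4,-4,-4,-4
v3: -2,-2,-2,-2,-2,-2,-2,-2,-2,-2,-2,-2,-2,-2,-2,-2
v1: 0,1,2,3,4,5,6,7,8,9,10,11,12,13,14,15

steps = 5; useful = 80; efficiency = 80/80 = 1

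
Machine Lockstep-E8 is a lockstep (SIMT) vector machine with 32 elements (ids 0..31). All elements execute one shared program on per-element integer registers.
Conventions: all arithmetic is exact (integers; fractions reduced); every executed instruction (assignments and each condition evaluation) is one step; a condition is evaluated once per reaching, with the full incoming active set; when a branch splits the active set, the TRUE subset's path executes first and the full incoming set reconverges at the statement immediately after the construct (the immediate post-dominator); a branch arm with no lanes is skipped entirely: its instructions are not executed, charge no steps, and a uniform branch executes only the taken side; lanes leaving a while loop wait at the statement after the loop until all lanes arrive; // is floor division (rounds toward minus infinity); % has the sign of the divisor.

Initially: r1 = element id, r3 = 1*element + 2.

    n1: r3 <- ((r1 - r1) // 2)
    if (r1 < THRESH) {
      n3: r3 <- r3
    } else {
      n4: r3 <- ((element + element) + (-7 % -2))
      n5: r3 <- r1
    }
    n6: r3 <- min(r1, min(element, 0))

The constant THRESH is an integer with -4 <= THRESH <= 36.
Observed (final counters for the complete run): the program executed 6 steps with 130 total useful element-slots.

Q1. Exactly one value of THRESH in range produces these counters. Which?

Answer: THRESH = 30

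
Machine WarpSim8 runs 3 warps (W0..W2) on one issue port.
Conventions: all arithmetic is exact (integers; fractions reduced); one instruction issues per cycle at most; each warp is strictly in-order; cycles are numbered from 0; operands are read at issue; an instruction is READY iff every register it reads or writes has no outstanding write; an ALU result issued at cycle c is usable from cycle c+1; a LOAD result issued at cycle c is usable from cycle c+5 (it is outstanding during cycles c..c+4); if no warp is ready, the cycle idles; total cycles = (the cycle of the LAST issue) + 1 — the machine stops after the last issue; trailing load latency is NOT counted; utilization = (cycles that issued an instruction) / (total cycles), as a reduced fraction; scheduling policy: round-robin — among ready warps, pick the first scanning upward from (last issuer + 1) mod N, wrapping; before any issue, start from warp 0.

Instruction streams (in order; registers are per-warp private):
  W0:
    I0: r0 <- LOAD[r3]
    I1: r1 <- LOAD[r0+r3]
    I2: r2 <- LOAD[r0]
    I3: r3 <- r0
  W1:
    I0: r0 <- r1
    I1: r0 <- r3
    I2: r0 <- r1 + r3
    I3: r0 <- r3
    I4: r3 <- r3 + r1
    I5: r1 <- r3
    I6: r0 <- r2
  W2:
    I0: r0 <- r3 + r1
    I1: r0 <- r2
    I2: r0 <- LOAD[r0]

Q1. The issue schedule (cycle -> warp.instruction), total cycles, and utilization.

cycle 0: W0.I0
cycle 1: W1.I0
cycle 2: W2.I0
cycle 3: W1.I1
cycle 4: W2.I1
cycle 5: W0.I1
cycle 6: W1.I2
cycle 7: W2.I2
cycle 8: W0.I2
cycle 9: W1.I3
cycle 10: W0.I3
cycle 11: W1.I4
cycle 12: W1.I5
cycle 13: W1.I6

Answer: 14 cycles, utilization 1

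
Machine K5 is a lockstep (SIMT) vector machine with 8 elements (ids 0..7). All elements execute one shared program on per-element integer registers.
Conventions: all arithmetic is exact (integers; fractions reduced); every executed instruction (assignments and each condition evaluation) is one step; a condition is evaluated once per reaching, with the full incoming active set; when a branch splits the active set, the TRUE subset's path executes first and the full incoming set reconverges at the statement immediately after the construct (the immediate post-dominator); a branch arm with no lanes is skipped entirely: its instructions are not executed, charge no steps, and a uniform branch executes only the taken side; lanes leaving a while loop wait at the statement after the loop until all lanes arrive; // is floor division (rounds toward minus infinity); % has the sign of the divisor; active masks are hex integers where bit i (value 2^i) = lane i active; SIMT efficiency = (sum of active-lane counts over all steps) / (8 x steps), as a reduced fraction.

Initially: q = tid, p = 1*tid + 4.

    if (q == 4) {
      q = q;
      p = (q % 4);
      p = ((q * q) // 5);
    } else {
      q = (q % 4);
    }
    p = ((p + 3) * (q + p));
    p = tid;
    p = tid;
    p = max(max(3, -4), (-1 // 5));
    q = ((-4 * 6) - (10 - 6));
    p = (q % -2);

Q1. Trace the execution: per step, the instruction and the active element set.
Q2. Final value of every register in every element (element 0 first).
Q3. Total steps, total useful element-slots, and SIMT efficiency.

step 0: eval (q == 4)                0xff
step 1: q <- q                       0x10
step 2: p <- (q % 4)                 0x10
step 3: p <- ((q * q) // 5)          0x10
step 4: q <- (q % 4)                 0xef
step 5: p <- ((p + 3) * (q + p))     0xff
step 6: p <- tid                     0xff
step 7: p <- tid                     0xff
step 8: p <- max(max(3, -4), (-1 // 5)) 0xff
step 9: q <- ((-4 * 6) - (10 - 6))   0xff
step 10: p <- (q % -2)                0xff

Answer: 11 steps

q: -28,-28,-28,-28,-28,-28,-28,-28
p: 0,0,0,0,0,0,0,0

steps = 11; useful = 66; efficiency = 66/88 = 3/4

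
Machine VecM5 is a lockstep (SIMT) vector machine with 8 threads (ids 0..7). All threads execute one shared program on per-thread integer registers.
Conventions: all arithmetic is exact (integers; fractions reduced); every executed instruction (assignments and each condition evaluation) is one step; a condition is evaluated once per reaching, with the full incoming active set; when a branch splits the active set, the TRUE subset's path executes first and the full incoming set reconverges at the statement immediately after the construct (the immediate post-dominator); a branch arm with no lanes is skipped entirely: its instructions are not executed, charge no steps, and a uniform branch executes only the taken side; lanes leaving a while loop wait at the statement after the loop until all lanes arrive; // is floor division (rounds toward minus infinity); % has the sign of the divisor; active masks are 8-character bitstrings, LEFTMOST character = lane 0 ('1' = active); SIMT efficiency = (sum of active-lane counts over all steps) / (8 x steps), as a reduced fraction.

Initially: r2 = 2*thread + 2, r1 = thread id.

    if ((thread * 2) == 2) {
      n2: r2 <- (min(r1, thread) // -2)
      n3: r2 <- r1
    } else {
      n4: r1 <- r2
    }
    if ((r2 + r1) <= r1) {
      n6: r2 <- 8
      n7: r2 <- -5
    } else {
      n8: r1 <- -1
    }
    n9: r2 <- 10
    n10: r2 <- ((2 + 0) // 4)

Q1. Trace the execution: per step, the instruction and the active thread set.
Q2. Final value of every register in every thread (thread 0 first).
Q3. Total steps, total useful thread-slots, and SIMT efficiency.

step 0: eval ((thread * 2) == 2)     11111111
step 1: r2 <- (min(r1, thread) // -2) 01000000
step 2: r2 <- r1                     01000000
step 3: r1 <- r2                     10111111
step 4: eval ((r2 + r1) <= r1)       11111111
step 5: r1 <- -1                     11111111
step 6: r2 <- 10                     11111111
step 7: r2 <- ((2 + 0) // 4)         11111111

Answer: 8 steps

r2: 0,0,0,0,0,0,0,0
r1: -1,-1,-1,-1,-1,-1,-1,-1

steps = 8; useful = 49; efficiency = 49/64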